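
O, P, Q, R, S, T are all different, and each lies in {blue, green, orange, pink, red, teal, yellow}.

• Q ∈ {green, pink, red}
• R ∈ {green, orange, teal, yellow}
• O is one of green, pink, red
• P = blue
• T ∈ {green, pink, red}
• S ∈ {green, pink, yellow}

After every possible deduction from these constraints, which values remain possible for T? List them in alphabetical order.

P's domain is down to {blue}, so P = blue.
O, Q, T between them cover only {green, pink, red} — a naked triple. Remove those values from R, S.
S must be yellow (only option left). Strike yellow from R.
No further eliminations apply; T can still be any of green, pink, red.

green, pink, red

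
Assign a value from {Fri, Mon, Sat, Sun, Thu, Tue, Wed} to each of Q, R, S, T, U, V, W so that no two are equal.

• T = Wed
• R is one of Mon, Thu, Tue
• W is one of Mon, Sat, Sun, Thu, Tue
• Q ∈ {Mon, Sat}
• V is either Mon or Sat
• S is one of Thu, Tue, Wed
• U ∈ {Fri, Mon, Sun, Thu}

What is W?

Sun

T must be Wed (only option left). Eliminate Wed elsewhere: S.
The 6 still-open variables together cover exactly {Fri, Mon, Sat, Sun, Thu, Tue} — 6 values for 6 variables — and Fri appears only in U's list, so U = Fri.
The 5 still-open variables draw from only 5 values {Mon, Sat, Sun, Thu, Tue}, so each is used; only W can be Sun, hence W = Sun.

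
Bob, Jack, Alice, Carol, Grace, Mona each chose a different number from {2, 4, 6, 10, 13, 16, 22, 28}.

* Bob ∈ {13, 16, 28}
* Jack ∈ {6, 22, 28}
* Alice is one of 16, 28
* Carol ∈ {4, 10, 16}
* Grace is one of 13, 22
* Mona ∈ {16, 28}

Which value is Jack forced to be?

The 2 variables Alice and Mona are confined to {16, 28}, which locks those values in; drop them from Bob, Jack, Carol.
Bob must be 13 (only option left). Remove 13 from Grace.
Grace's domain is down to {22}, so Grace = 22. So Jack can't be 22.
So Jack = 6.

6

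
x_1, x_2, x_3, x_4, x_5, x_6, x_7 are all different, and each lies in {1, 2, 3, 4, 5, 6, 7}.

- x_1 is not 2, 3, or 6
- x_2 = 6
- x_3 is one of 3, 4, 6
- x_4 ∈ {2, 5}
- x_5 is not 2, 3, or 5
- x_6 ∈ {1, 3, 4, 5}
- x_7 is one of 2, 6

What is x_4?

5

x_2 has just one choice, so x_2 = 6. So x_3, x_5, x_7 can't be 6.
x_7's domain is down to {2}, so x_7 = 2. Remove 2 from x_4.
So x_4 = 5.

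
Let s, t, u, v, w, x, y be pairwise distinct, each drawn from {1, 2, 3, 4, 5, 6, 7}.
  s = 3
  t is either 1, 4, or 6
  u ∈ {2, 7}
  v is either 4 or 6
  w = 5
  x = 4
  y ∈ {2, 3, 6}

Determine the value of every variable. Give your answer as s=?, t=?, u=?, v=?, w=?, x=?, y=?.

s=3, t=1, u=7, v=6, w=5, x=4, y=2

s has just one choice, so s = 3. Eliminate 3 elsewhere: y.
w must be 5 (only option left).
x's domain is down to {4}, so x = 4. So t, v can't be 4.
v must be 6 (only option left). So t, y can't be 6.
That leaves y = 2. Eliminate 2 elsewhere: u.
t has just one choice, so t = 1.
u must be 7 (only option left).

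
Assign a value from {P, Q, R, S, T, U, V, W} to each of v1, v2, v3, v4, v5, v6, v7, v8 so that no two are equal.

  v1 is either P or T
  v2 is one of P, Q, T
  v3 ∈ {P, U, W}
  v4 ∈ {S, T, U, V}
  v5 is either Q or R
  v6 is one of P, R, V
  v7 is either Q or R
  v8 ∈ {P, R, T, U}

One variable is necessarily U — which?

v8

The 8 variables together cover exactly {P, Q, R, S, T, U, V, W} — 8 values for 8 variables — and S appears only in v4's list, so v4 = S.
The 7 still-open variables draw from only 7 values {P, Q, R, T, U, V, W}, so each is used; only v6 can be V, hence v6 = V.
The 6 still-open variables draw from only 6 values {P, Q, R, T, U, W}, so each is used; only v3 can be W, hence v3 = W.
The 5 still-open variables draw from only 5 values {P, Q, R, T, U}, so each is used; only v8 can be U, hence v8 = U.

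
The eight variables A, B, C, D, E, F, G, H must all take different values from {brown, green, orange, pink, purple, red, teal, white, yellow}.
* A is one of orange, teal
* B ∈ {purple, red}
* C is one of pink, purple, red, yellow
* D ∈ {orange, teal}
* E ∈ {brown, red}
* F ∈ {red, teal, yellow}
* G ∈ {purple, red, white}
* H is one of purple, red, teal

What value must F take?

yellow

The 8 variables draw from only 8 values {brown, orange, pink, purple, red, teal, white, yellow}, so each is used; only E can be brown, hence E = brown.
The 7 still-open variables together cover exactly {orange, pink, purple, red, teal, white, yellow} — 7 values for 7 variables — and pink appears only in C's list, so C = pink.
Among the 6 still-open variables, white fits only G (and all 6 values in {orange, purple, red, teal, white, yellow} must be used), so G = white.
The 5 still-open variables together cover exactly {orange, purple, red, teal, yellow} — 5 values for 5 variables — and yellow appears only in F's list, so F = yellow.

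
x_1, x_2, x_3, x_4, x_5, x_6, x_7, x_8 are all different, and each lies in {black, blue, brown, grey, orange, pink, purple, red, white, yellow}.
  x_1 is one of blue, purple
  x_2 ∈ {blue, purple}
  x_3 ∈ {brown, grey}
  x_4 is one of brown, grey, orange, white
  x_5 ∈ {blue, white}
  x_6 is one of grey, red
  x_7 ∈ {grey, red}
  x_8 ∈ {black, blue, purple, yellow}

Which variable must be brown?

x_3

The 2 variables x_1 and x_2 are confined to {blue, purple}, which locks those values in; drop them from x_5, x_8.
x_5 has just one choice, so x_5 = white. Remove white from x_4.
x_6 and x_7 share exactly the 2 values {grey, red}; by pigeonhole those values go to them, so strike grey, red from x_3, x_4.
So brown goes to x_3.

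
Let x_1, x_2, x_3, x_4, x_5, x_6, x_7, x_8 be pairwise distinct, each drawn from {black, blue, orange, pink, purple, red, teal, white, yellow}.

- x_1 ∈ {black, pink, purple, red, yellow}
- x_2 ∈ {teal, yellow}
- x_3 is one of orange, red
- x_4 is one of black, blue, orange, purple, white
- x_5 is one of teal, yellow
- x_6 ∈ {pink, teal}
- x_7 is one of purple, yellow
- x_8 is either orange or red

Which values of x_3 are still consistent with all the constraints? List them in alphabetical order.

orange, red

x_2 and x_5 between them cover only {teal, yellow} — a naked pair. Remove those values from x_1, x_6, x_7.
x_6 must be pink (only option left). Eliminate pink elsewhere: x_1.
x_7's domain is down to {purple}, so x_7 = purple. So x_1, x_4 can't be purple.
x_3 and x_8 between them cover only {orange, red} — a naked pair. Remove those values from x_1, x_4.
x_1 has just one choice, so x_1 = black. Remove black from x_4.
No further eliminations apply; x_3 can still be any of orange, red.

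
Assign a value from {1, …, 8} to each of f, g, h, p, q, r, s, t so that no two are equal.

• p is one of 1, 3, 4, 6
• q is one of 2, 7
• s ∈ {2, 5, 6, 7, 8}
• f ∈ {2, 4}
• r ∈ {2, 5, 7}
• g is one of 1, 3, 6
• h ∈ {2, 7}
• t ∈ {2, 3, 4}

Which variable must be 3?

The 8 variables together cover exactly {1, 2, 3, 4, 5, 6, 7, 8} — 8 values for 8 variables — and 8 appears only in s's list, so s = 8.
Among the 7 still-open variables, 5 fits only r (and all 7 values in {1, 2, 3, 4, 5, 6, 7} must be used), so r = 5.
h and q share exactly the 2 values {2, 7}; by pigeonhole those values go to them, so strike 2, 7 from f, t.
f's domain is down to {4}, so f = 4. Eliminate 4 elsewhere: p, t.
So 3 goes to t.

t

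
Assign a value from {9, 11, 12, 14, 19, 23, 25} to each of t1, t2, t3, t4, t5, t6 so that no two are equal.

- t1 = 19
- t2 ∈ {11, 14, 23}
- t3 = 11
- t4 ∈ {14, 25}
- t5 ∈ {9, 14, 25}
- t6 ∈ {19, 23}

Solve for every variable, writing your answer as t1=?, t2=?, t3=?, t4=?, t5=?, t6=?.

t1=19, t2=14, t3=11, t4=25, t5=9, t6=23

t1 has just one choice, so t1 = 19. Remove 19 from t6.
t3 has just one choice, so t3 = 11. Eliminate 11 elsewhere: t2.
t6 has just one choice, so t6 = 23. Eliminate 23 elsewhere: t2.
That leaves t2 = 14. Strike 14 from t4, t5.
t4 must be 25 (only option left). Strike 25 from t5.
t5's domain is down to {9}, so t5 = 9.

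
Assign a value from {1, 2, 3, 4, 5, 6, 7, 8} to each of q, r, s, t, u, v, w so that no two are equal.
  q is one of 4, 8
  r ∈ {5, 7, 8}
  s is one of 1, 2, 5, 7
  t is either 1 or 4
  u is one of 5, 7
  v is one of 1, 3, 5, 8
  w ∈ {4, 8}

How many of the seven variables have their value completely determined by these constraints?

The 7 variables together cover exactly {1, 2, 3, 4, 5, 7, 8} — 7 values for 7 variables — and 2 appears only in s's list, so s = 2.
The 6 still-open variables draw from only 6 values {1, 3, 4, 5, 7, 8}, so each is used; only v can be 3, hence v = 3.
The 5 still-open variables together cover exactly {1, 4, 5, 7, 8} — 5 values for 5 variables — and 1 appears only in t's list, so t = 1.
q and w share exactly the 2 values {4, 8}; by pigeonhole those values go to them, so strike 4, 8 from r.
Determined: s=2, t=1, v=3. The other variables each still have more than one consistent value. That makes 3.

3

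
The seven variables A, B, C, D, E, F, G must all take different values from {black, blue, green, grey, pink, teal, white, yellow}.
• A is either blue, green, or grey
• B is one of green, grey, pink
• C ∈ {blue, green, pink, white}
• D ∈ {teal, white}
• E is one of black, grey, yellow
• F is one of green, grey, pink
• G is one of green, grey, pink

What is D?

B, F, G between them cover only {green, grey, pink} — a naked triple. Remove those values from A, C, E.
A has just one choice, so A = blue. Strike blue from C.
That leaves C = white. Remove white from D.
So D = teal.

teal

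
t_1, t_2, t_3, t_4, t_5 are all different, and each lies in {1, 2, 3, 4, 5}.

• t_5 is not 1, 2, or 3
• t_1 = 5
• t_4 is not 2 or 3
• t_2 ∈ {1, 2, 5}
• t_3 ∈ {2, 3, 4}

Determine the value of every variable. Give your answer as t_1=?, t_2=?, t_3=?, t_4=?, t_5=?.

t_1 has just one choice, so t_1 = 5. Remove 5 from t_2, t_4, t_5.
That leaves t_5 = 4. Remove 4 from t_3, t_4.
t_4's domain is down to {1}, so t_4 = 1. Remove 1 from t_2.
t_2 has just one choice, so t_2 = 2. Strike 2 from t_3.
That leaves t_3 = 3.

t_1=5, t_2=2, t_3=3, t_4=1, t_5=4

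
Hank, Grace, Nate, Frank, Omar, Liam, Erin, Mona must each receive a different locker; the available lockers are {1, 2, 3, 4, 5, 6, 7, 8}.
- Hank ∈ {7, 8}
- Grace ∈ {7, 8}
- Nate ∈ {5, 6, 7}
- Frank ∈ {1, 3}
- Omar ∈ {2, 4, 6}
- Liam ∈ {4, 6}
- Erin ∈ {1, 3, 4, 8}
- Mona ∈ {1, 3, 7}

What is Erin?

Among the 8 variables, 2 fits only Omar (and all 8 values in {1, 2, 3, 4, 5, 6, 7, 8} must be used), so Omar = 2.
Among the 7 still-open variables, 5 fits only Nate (and all 7 values in {1, 3, 4, 5, 6, 7, 8} must be used), so Nate = 5.
The 6 still-open variables together cover exactly {1, 3, 4, 6, 7, 8} — 6 values for 6 variables — and 6 appears only in Liam's list, so Liam = 6.
Among the 5 still-open variables, 4 fits only Erin (and all 5 values in {1, 3, 4, 7, 8} must be used), so Erin = 4.

4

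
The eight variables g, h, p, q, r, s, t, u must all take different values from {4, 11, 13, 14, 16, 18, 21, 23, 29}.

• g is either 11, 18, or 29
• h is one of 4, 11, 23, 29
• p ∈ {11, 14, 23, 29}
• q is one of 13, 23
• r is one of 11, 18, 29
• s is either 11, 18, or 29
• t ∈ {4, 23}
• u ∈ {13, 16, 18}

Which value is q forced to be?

The 8 variables together cover exactly {4, 11, 13, 14, 16, 18, 23, 29} — 8 values for 8 variables — and 14 appears only in p's list, so p = 14.
The 7 still-open variables together cover exactly {4, 11, 13, 16, 18, 23, 29} — 7 values for 7 variables — and 16 appears only in u's list, so u = 16.
The 6 still-open variables together cover exactly {4, 11, 13, 18, 23, 29} — 6 values for 6 variables — and 13 appears only in q's list, so q = 13.

13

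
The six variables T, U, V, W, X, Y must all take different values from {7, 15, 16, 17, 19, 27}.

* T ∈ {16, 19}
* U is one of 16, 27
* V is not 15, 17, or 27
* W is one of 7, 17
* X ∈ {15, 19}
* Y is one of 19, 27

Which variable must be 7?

The 6 variables draw from only 6 values {7, 15, 16, 17, 19, 27}, so each is used; only X can be 15, hence X = 15.
The 5 still-open variables together cover exactly {7, 16, 17, 19, 27} — 5 values for 5 variables — and 17 appears only in W's list, so W = 17.
The 4 still-open variables draw from only 4 values {7, 16, 19, 27}, so each is used; only V can be 7, hence V = 7.

V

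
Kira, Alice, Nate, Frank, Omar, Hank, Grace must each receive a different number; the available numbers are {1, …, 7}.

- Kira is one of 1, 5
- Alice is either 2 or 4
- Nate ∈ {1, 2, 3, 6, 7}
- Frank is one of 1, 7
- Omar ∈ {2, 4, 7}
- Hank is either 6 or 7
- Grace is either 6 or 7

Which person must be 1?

Among the 7 variables, 3 fits only Nate (and all 7 values in {1, 2, 3, 4, 5, 6, 7} must be used), so Nate = 3.
The 6 still-open variables together cover exactly {1, 2, 4, 5, 6, 7} — 6 values for 6 variables — and 5 appears only in Kira's list, so Kira = 5.
The 5 still-open variables together cover exactly {1, 2, 4, 6, 7} — 5 values for 5 variables — and 1 appears only in Frank's list, so Frank = 1.

Frank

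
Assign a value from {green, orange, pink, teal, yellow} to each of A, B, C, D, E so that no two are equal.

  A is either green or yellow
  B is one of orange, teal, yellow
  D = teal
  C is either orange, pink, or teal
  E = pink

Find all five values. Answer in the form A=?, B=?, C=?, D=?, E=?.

D has just one choice, so D = teal. Remove teal from B, C.
E has just one choice, so E = pink. Strike pink from C.
C's domain is down to {orange}, so C = orange. Remove orange from B.
B must be yellow (only option left). Remove yellow from A.
A must be green (only option left).

A=green, B=yellow, C=orange, D=teal, E=pink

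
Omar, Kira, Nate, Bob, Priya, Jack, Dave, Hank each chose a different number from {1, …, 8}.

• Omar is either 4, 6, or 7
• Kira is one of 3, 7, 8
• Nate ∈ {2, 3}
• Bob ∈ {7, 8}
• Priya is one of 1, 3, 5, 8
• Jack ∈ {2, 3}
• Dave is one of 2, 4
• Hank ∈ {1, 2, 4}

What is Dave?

The 8 variables together cover exactly {1, 2, 3, 4, 5, 6, 7, 8} — 8 values for 8 variables — and 5 appears only in Priya's list, so Priya = 5.
Among the 7 still-open variables, 1 fits only Hank (and all 7 values in {1, 2, 3, 4, 6, 7, 8} must be used), so Hank = 1.
The 6 still-open variables together cover exactly {2, 3, 4, 6, 7, 8} — 6 values for 6 variables — and 6 appears only in Omar's list, so Omar = 6.
The 5 still-open variables together cover exactly {2, 3, 4, 7, 8} — 5 values for 5 variables — and 4 appears only in Dave's list, so Dave = 4.

4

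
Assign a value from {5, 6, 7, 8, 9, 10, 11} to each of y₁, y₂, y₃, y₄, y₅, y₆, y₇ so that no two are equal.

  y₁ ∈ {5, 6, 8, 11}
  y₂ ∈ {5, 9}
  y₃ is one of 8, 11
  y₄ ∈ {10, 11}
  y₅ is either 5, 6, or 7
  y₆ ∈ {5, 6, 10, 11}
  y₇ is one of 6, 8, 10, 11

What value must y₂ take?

9

Among the 7 variables, 7 fits only y₅ (and all 7 values in {5, 6, 7, 8, 9, 10, 11} must be used), so y₅ = 7.
The 6 still-open variables draw from only 6 values {5, 6, 8, 9, 10, 11}, so each is used; only y₂ can be 9, hence y₂ = 9.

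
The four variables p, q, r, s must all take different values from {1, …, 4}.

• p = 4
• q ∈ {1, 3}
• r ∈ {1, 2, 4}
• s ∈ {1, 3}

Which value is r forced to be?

p's domain is down to {4}, so p = 4. Strike 4 from r.
Among the 3 still-open variables, 2 fits only r (and all 3 values in {1, 2, 3} must be used), so r = 2.

2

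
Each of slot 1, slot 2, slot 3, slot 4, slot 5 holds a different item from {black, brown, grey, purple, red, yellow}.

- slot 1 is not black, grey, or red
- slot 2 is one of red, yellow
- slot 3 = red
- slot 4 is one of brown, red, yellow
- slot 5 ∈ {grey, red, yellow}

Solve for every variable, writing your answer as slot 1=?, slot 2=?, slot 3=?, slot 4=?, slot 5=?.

slot 1=purple, slot 2=yellow, slot 3=red, slot 4=brown, slot 5=grey

slot 3's domain is down to {red}, so slot 3 = red. Eliminate red elsewhere: slot 2, slot 4, slot 5.
slot 2's domain is down to {yellow}, so slot 2 = yellow. Eliminate yellow elsewhere: slot 1, slot 4, slot 5.
That leaves slot 4 = brown. Strike brown from slot 1.
slot 5's domain is down to {grey}, so slot 5 = grey.
slot 1's domain is down to {purple}, so slot 1 = purple.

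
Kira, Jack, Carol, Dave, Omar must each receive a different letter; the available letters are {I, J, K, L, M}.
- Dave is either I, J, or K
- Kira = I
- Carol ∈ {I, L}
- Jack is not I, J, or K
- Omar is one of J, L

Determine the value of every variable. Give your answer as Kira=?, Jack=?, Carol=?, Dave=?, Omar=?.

Kira=I, Jack=M, Carol=L, Dave=K, Omar=J

Kira's domain is down to {I}, so Kira = I. Remove I from Carol, Dave.
Carol must be L (only option left). Remove L from Jack, Omar.
Omar has just one choice, so Omar = J. Remove J from Dave.
Jack must be M (only option left).
Dave must be K (only option left).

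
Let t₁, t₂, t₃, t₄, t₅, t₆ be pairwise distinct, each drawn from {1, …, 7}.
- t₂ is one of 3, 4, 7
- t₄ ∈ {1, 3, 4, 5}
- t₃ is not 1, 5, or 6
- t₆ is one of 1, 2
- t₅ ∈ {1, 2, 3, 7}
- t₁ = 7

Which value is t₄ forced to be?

5

t₁'s domain is down to {7}, so t₁ = 7. Eliminate 7 elsewhere: t₂, t₃, t₅.
Among the 5 still-open variables, 5 fits only t₄ (and all 5 values in {1, 2, 3, 4, 5} must be used), so t₄ = 5.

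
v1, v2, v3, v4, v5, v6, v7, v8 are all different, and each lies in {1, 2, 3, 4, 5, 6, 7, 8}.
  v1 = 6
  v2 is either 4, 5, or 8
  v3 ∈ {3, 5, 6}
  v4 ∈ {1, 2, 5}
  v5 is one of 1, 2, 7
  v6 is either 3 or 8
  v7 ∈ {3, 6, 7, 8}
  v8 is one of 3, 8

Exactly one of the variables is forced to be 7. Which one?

v1 must be 6 (only option left). So v3, v7 can't be 6.
The 7 still-open variables together cover exactly {1, 2, 3, 4, 5, 7, 8} — 7 values for 7 variables — and 4 appears only in v2's list, so v2 = 4.
v6 and v8 between them cover only {3, 8} — a naked pair. Remove those values from v3, v7.
So 7 goes to v7.

v7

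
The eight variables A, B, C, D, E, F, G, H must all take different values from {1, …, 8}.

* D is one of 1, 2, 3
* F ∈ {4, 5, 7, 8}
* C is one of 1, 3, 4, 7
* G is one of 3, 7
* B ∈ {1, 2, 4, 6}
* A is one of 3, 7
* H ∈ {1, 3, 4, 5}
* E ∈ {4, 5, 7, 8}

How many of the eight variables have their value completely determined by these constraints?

2

The 8 variables together cover exactly {1, 2, 3, 4, 5, 6, 7, 8} — 8 values for 8 variables — and 6 appears only in B's list, so B = 6.
The 7 still-open variables together cover exactly {1, 2, 3, 4, 5, 7, 8} — 7 values for 7 variables — and 2 appears only in D's list, so D = 2.
A and G between them cover only {3, 7} — a naked pair. Remove those values from C, E, F, H.
Determined: B=6, D=2. The other variables each still have more than one consistent value. That makes 2.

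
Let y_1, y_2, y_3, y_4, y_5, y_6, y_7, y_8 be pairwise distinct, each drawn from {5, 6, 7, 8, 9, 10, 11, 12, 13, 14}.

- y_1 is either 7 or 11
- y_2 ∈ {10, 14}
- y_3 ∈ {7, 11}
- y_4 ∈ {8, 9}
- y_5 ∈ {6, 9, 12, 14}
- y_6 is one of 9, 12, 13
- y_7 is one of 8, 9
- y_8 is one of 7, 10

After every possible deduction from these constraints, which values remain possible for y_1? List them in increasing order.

7, 11

y_1 and y_3 between them cover only {7, 11} — a naked pair. Remove those values from y_8.
y_8 has just one choice, so y_8 = 10. So y_2 can't be 10.
y_2 has just one choice, so y_2 = 14. Remove 14 from y_5.
y_4 and y_7 share exactly the 2 values {8, 9}; by pigeonhole those values go to them, so strike 8, 9 from y_5, y_6.
No further eliminations apply; y_1 can still be any of 7, 11.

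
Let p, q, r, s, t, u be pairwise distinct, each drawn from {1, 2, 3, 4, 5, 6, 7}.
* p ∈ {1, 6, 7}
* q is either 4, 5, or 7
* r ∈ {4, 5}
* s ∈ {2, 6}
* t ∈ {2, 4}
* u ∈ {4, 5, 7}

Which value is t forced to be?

2

The 6 variables together cover exactly {1, 2, 4, 5, 6, 7} — 6 values for 6 variables — and 1 appears only in p's list, so p = 1.
The 5 still-open variables draw from only 5 values {2, 4, 5, 6, 7}, so each is used; only s can be 6, hence s = 6.
The 4 still-open variables together cover exactly {2, 4, 5, 7} — 4 values for 4 variables — and 2 appears only in t's list, so t = 2.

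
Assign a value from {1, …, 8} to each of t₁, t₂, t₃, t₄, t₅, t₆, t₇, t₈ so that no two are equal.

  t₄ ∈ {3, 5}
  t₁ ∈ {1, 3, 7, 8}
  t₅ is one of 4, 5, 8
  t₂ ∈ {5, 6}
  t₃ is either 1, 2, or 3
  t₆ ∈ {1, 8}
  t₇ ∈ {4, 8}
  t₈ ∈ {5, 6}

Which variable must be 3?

The 8 variables together cover exactly {1, 2, 3, 4, 5, 6, 7, 8} — 8 values for 8 variables — and 2 appears only in t₃'s list, so t₃ = 2.
Among the 7 still-open variables, 7 fits only t₁ (and all 7 values in {1, 3, 4, 5, 6, 7, 8} must be used), so t₁ = 7.
The 6 still-open variables together cover exactly {1, 3, 4, 5, 6, 8} — 6 values for 6 variables — and 1 appears only in t₆'s list, so t₆ = 1.
The 5 still-open variables draw from only 5 values {3, 4, 5, 6, 8}, so each is used; only t₄ can be 3, hence t₄ = 3.

t₄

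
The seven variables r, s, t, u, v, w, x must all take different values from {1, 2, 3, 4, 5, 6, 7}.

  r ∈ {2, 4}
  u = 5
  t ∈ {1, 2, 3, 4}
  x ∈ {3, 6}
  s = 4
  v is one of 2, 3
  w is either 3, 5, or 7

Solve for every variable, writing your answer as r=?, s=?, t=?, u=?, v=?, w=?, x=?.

s's domain is down to {4}, so s = 4. Remove 4 from r, t.
That leaves u = 5. Remove 5 from w.
r's domain is down to {2}, so r = 2. So t, v can't be 2.
That leaves v = 3. So t, w, x can't be 3.
w must be 7 (only option left).
x must be 6 (only option left).
t must be 1 (only option left).

r=2, s=4, t=1, u=5, v=3, w=7, x=6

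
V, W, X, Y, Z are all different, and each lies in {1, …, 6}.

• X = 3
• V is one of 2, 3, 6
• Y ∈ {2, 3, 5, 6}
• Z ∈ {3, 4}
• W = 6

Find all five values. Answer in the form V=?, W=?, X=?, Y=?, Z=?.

V=2, W=6, X=3, Y=5, Z=4

W has just one choice, so W = 6. Strike 6 from V, Y.
X's domain is down to {3}, so X = 3. Strike 3 from V, Y, Z.
Z has just one choice, so Z = 4.
That leaves V = 2. So Y can't be 2.
Y must be 5 (only option left).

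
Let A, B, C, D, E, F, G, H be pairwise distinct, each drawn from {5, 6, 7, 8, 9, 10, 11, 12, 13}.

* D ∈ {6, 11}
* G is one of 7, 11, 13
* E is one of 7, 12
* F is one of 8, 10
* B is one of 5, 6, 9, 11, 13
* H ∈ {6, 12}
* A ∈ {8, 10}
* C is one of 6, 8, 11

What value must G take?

13

A and F between them cover only {8, 10} — a naked pair. Remove those values from C.
The 2 variables C and D are confined to {6, 11}, which locks those values in; drop them from B, G, H.
That leaves H = 12. Strike 12 from E.
That leaves E = 7. Eliminate 7 elsewhere: G.
So G = 13.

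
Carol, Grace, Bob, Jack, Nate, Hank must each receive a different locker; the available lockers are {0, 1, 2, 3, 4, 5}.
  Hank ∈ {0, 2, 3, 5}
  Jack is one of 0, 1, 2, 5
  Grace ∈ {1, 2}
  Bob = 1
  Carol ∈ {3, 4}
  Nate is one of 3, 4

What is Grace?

2

Bob must be 1 (only option left). Strike 1 from Grace, Jack.
So Grace = 2.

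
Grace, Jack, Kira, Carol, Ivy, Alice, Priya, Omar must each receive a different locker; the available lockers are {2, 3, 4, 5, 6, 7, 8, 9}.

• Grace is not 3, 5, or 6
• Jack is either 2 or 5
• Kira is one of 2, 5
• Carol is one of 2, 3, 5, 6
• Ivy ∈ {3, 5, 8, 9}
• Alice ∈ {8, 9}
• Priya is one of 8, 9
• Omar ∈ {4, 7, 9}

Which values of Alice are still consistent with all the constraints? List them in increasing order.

Among the 8 variables, 6 fits only Carol (and all 8 values in {2, 3, 4, 5, 6, 7, 8, 9} must be used), so Carol = 6.
The 7 still-open variables together cover exactly {2, 3, 4, 5, 7, 8, 9} — 7 values for 7 variables — and 3 appears only in Ivy's list, so Ivy = 3.
Jack and Kira share exactly the 2 values {2, 5}; by pigeonhole those values go to them, so strike 2, 5 from Grace.
Alice and Priya share exactly the 2 values {8, 9}; by pigeonhole those values go to them, so strike 8, 9 from Grace, Omar.
No further eliminations apply; Alice can still be any of 8, 9.

8, 9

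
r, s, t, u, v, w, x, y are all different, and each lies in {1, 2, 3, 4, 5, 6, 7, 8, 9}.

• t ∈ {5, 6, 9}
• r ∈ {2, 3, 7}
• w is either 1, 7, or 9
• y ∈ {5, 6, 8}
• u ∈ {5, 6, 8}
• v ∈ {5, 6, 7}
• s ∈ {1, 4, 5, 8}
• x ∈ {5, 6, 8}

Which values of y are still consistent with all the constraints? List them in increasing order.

5, 6, 8

u, x, y share exactly the 3 values {5, 6, 8}; by pigeonhole those values go to them, so strike 5, 6, 8 from s, t, v.
t must be 9 (only option left). So w can't be 9.
v's domain is down to {7}, so v = 7. So r, w can't be 7.
w must be 1 (only option left). Eliminate 1 elsewhere: s.
That leaves s = 4.
No further eliminations apply; y can still be any of 5, 6, 8.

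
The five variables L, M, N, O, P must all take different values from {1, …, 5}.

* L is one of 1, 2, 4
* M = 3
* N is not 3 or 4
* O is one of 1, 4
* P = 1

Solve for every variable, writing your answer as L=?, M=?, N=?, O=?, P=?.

M must be 3 (only option left).
P's domain is down to {1}, so P = 1. Remove 1 from L, N, O.
O must be 4 (only option left). Eliminate 4 elsewhere: L.
L's domain is down to {2}, so L = 2. Eliminate 2 elsewhere: N.
That leaves N = 5.

L=2, M=3, N=5, O=4, P=1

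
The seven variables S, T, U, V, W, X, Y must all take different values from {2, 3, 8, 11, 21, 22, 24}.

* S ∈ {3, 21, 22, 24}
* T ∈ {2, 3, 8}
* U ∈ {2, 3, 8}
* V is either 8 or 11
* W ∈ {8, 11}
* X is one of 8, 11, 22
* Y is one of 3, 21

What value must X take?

22

The 7 variables draw from only 7 values {2, 3, 8, 11, 21, 22, 24}, so each is used; only S can be 24, hence S = 24.
Among the 6 still-open variables, 21 fits only Y (and all 6 values in {2, 3, 8, 11, 21, 22} must be used), so Y = 21.
The 5 still-open variables together cover exactly {2, 3, 8, 11, 22} — 5 values for 5 variables — and 22 appears only in X's list, so X = 22.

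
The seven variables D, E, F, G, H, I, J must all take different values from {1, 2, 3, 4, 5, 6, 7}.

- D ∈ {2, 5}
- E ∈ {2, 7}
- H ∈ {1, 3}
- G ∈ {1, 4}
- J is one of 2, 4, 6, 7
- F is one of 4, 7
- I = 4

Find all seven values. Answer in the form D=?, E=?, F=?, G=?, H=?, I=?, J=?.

D=5, E=2, F=7, G=1, H=3, I=4, J=6

I must be 4 (only option left). Eliminate 4 elsewhere: F, G, J.
F's domain is down to {7}, so F = 7. Eliminate 7 elsewhere: E, J.
That leaves G = 1. So H can't be 1.
H must be 3 (only option left).
E has just one choice, so E = 2. Remove 2 from D, J.
J must be 6 (only option left).
D must be 5 (only option left).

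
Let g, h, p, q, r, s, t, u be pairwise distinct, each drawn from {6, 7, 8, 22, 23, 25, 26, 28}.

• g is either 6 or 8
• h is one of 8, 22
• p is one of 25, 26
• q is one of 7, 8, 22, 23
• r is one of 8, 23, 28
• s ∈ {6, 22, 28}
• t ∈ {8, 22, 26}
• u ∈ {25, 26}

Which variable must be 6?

g

The 8 variables together cover exactly {6, 7, 8, 22, 23, 25, 26, 28} — 8 values for 8 variables — and 7 appears only in q's list, so q = 7.
The 7 still-open variables draw from only 7 values {6, 8, 22, 23, 25, 26, 28}, so each is used; only r can be 23, hence r = 23.
The 6 still-open variables draw from only 6 values {6, 8, 22, 25, 26, 28}, so each is used; only s can be 28, hence s = 28.
The 5 still-open variables together cover exactly {6, 8, 22, 25, 26} — 5 values for 5 variables — and 6 appears only in g's list, so g = 6.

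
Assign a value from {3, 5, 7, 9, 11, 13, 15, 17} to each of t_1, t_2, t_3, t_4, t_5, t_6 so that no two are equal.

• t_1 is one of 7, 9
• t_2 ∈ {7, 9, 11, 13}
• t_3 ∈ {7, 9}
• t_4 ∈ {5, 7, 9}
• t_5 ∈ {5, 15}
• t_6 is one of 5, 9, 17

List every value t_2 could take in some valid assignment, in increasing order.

11, 13

t_1 and t_3 between them cover only {7, 9} — a naked pair. Remove those values from t_2, t_4, t_6.
t_4's domain is down to {5}, so t_4 = 5. Eliminate 5 elsewhere: t_5, t_6.
t_5 has just one choice, so t_5 = 15.
t_6 has just one choice, so t_6 = 17.
No further eliminations apply; t_2 can still be any of 11, 13.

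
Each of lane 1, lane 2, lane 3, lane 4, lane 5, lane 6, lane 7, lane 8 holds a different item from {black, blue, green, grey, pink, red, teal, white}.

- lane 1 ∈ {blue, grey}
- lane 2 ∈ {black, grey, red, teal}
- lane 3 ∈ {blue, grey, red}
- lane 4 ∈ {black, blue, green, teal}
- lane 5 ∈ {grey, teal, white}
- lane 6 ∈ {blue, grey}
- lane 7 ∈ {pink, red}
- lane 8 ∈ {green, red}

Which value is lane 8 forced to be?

The 8 variables draw from only 8 values {black, blue, green, grey, pink, red, teal, white}, so each is used; only lane 7 can be pink, hence lane 7 = pink.
Among the 7 still-open variables, white fits only lane 5 (and all 7 values in {black, blue, green, grey, red, teal, white} must be used), so lane 5 = white.
lane 1 and lane 6 share exactly the 2 values {blue, grey}; by pigeonhole those values go to them, so strike blue, grey from lane 2, lane 3, lane 4.
lane 3 must be red (only option left). Strike red from lane 2, lane 8.
So lane 8 = green.

green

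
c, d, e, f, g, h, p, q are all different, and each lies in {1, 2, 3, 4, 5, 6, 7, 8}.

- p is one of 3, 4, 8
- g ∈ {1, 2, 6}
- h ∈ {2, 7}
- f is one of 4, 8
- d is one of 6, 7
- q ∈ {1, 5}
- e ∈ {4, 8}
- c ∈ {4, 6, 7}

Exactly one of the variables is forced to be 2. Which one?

h

The 8 variables together cover exactly {1, 2, 3, 4, 5, 6, 7, 8} — 8 values for 8 variables — and 3 appears only in p's list, so p = 3.
Among the 7 still-open variables, 5 fits only q (and all 7 values in {1, 2, 4, 5, 6, 7, 8} must be used), so q = 5.
Among the 6 still-open variables, 1 fits only g (and all 6 values in {1, 2, 4, 6, 7, 8} must be used), so g = 1.
Among the 5 still-open variables, 2 fits only h (and all 5 values in {2, 4, 6, 7, 8} must be used), so h = 2.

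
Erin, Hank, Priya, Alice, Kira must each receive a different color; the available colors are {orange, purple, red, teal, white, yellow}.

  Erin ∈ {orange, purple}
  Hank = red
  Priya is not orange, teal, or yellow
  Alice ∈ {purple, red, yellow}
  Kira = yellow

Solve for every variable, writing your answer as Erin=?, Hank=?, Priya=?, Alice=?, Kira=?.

Hank's domain is down to {red}, so Hank = red. Strike red from Priya, Alice.
Kira's domain is down to {yellow}, so Kira = yellow. Eliminate yellow elsewhere: Alice.
Alice has just one choice, so Alice = purple. Strike purple from Erin, Priya.
That leaves Erin = orange.
Priya's domain is down to {white}, so Priya = white.

Erin=orange, Hank=red, Priya=white, Alice=purple, Kira=yellow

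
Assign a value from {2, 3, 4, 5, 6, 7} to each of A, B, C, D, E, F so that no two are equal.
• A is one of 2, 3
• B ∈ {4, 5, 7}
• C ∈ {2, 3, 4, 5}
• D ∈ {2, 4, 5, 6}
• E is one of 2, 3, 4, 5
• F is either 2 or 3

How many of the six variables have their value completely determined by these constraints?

2

The 6 variables draw from only 6 values {2, 3, 4, 5, 6, 7}, so each is used; only D can be 6, hence D = 6.
Among the 5 still-open variables, 7 fits only B (and all 5 values in {2, 3, 4, 5, 7} must be used), so B = 7.
The 2 variables A and F are confined to {2, 3}, which locks those values in; drop them from C, E.
Determined: B=7, D=6. The other variables each still have more than one consistent value. That makes 2.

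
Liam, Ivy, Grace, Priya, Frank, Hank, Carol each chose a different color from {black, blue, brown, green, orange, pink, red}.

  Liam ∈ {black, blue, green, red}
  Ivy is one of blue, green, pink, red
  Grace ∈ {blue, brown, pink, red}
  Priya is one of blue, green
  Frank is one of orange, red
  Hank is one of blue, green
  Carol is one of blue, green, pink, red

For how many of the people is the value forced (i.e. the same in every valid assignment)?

3

The 7 variables together cover exactly {black, blue, brown, green, orange, pink, red} — 7 values for 7 variables — and black appears only in Liam's list, so Liam = black.
The 6 still-open variables draw from only 6 values {blue, brown, green, orange, pink, red}, so each is used; only Grace can be brown, hence Grace = brown.
The 5 still-open variables together cover exactly {blue, green, orange, pink, red} — 5 values for 5 variables — and orange appears only in Frank's list, so Frank = orange.
Priya and Hank between them cover only {blue, green} — a naked pair. Remove those values from Ivy, Carol.
Determined: Liam=black, Grace=brown, Frank=orange. The other people each still have more than one consistent value. That makes 3.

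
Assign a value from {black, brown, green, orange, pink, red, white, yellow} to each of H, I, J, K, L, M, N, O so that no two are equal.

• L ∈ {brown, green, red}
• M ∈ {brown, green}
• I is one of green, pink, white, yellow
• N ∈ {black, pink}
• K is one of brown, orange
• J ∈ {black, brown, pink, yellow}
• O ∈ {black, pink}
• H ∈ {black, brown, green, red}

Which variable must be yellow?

J

Among the 8 variables, orange fits only K (and all 8 values in {black, brown, green, orange, pink, red, white, yellow} must be used), so K = orange.
Among the 7 still-open variables, white fits only I (and all 7 values in {black, brown, green, pink, red, white, yellow} must be used), so I = white.
Among the 6 still-open variables, yellow fits only J (and all 6 values in {black, brown, green, pink, red, yellow} must be used), so J = yellow.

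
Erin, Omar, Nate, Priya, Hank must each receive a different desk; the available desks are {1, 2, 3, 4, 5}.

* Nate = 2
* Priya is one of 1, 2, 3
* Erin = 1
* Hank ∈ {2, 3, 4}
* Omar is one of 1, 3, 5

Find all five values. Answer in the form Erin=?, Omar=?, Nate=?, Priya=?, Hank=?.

Erin's domain is down to {1}, so Erin = 1. Eliminate 1 elsewhere: Omar, Priya.
Nate has just one choice, so Nate = 2. Remove 2 from Priya, Hank.
That leaves Priya = 3. Eliminate 3 elsewhere: Omar, Hank.
Hank has just one choice, so Hank = 4.
That leaves Omar = 5.

Erin=1, Omar=5, Nate=2, Priya=3, Hank=4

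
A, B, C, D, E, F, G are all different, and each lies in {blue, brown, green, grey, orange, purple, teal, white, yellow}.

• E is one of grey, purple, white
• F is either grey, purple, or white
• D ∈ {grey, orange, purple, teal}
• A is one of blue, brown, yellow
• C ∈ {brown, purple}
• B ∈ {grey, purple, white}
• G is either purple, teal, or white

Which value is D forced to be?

orange

B, E, F between them cover only {grey, purple, white} — a naked triple. Remove those values from C, D, G.
C's domain is down to {brown}, so C = brown. Strike brown from A.
G's domain is down to {teal}, so G = teal. Eliminate teal elsewhere: D.
So D = orange.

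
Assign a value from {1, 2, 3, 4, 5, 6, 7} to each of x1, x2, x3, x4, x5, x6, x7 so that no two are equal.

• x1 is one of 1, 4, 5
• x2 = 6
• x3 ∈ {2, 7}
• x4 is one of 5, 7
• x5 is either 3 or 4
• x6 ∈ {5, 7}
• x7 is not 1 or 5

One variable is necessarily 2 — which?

x3

x2's domain is down to {6}, so x2 = 6. So x7 can't be 6.
Among the 6 still-open variables, 1 fits only x1 (and all 6 values in {1, 2, 3, 4, 5, 7} must be used), so x1 = 1.
The 2 variables x4 and x6 are confined to {5, 7}, which locks those values in; drop them from x3, x7.
So 2 goes to x3.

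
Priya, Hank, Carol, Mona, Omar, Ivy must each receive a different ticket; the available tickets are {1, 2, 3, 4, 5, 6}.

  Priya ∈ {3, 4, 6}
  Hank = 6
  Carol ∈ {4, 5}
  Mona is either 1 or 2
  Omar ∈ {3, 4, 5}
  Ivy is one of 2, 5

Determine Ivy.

2

Hank has just one choice, so Hank = 6. Remove 6 from Priya.
Among the 5 still-open variables, 1 fits only Mona (and all 5 values in {1, 2, 3, 4, 5} must be used), so Mona = 1.
Among the 4 still-open variables, 2 fits only Ivy (and all 4 values in {2, 3, 4, 5} must be used), so Ivy = 2.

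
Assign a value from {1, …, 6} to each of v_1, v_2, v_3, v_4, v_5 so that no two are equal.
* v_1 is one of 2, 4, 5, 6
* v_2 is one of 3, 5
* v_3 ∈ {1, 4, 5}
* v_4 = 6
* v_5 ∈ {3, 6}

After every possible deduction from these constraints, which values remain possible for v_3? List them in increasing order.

1, 4

v_4's domain is down to {6}, so v_4 = 6. So v_1, v_5 can't be 6.
v_5 has just one choice, so v_5 = 3. So v_2 can't be 3.
v_2's domain is down to {5}, so v_2 = 5. Remove 5 from v_1, v_3.
No further eliminations apply; v_3 can still be any of 1, 4.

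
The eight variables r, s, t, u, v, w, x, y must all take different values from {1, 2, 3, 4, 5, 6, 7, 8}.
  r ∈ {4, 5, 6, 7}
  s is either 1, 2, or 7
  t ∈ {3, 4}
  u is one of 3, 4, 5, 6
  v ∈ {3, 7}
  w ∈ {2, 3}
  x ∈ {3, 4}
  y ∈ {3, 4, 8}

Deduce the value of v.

The 8 variables draw from only 8 values {1, 2, 3, 4, 5, 6, 7, 8}, so each is used; only s can be 1, hence s = 1.
The 7 still-open variables draw from only 7 values {2, 3, 4, 5, 6, 7, 8}, so each is used; only w can be 2, hence w = 2.
The 6 still-open variables together cover exactly {3, 4, 5, 6, 7, 8} — 6 values for 6 variables — and 8 appears only in y's list, so y = 8.
The 2 variables t and x are confined to {3, 4}, which locks those values in; drop them from r, u, v.
So v = 7.

7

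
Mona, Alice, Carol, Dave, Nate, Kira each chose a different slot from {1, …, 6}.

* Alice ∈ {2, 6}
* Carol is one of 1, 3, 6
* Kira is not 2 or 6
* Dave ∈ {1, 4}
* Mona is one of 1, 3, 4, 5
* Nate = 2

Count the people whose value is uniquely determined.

Nate's domain is down to {2}, so Nate = 2. Eliminate 2 elsewhere: Alice.
Alice's domain is down to {6}, so Alice = 6. Eliminate 6 elsewhere: Carol.
Determined: Alice=6, Nate=2. The other people each still have more than one consistent value. That makes 2.

2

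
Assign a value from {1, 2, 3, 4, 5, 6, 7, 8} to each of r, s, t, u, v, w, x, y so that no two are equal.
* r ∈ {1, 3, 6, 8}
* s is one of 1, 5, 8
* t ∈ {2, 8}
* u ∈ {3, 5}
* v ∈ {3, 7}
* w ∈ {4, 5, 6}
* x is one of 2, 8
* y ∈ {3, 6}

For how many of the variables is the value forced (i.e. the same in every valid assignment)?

The 8 variables together cover exactly {1, 2, 3, 4, 5, 6, 7, 8} — 8 values for 8 variables — and 4 appears only in w's list, so w = 4.
Among the 7 still-open variables, 7 fits only v (and all 7 values in {1, 2, 3, 5, 6, 7, 8} must be used), so v = 7.
t and x share exactly the 2 values {2, 8}; by pigeonhole those values go to them, so strike 2, 8 from r, s.
Determined: v=7, w=4. The other variables each still have more than one consistent value. That makes 2.

2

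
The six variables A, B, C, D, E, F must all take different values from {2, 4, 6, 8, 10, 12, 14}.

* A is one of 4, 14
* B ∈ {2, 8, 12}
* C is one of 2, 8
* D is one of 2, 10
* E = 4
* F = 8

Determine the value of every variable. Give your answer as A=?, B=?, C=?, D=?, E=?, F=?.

E's domain is down to {4}, so E = 4. Eliminate 4 elsewhere: A.
F has just one choice, so F = 8. So B, C can't be 8.
A's domain is down to {14}, so A = 14.
C has just one choice, so C = 2. Eliminate 2 elsewhere: B, D.
D's domain is down to {10}, so D = 10.
B must be 12 (only option left).

A=14, B=12, C=2, D=10, E=4, F=8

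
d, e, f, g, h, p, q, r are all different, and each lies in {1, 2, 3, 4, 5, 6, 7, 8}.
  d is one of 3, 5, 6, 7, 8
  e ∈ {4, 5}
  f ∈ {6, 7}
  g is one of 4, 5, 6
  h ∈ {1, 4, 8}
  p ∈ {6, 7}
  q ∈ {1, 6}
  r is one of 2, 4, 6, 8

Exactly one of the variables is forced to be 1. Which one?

q

The 8 variables together cover exactly {1, 2, 3, 4, 5, 6, 7, 8} — 8 values for 8 variables — and 2 appears only in r's list, so r = 2.
The 7 still-open variables together cover exactly {1, 3, 4, 5, 6, 7, 8} — 7 values for 7 variables — and 3 appears only in d's list, so d = 3.
Among the 6 still-open variables, 8 fits only h (and all 6 values in {1, 4, 5, 6, 7, 8} must be used), so h = 8.
The 5 still-open variables draw from only 5 values {1, 4, 5, 6, 7}, so each is used; only q can be 1, hence q = 1.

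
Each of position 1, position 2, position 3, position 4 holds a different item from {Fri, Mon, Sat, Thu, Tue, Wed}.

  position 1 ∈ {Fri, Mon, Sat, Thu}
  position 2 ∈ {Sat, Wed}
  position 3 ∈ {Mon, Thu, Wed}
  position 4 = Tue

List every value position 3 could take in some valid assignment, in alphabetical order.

Mon, Thu, Wed

position 4 has just one choice, so position 4 = Tue.
No further eliminations apply; position 3 can still be any of Mon, Thu, Wed.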